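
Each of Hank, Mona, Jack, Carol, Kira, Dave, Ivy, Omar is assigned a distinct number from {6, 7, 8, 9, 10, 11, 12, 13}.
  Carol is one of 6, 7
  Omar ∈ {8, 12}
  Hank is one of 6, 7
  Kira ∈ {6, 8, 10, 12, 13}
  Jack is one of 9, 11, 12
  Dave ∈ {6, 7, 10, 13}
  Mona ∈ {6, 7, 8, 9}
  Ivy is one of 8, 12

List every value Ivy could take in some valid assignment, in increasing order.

The 8 variables together cover exactly {6, 7, 8, 9, 10, 11, 12, 13} — 8 values for 8 variables — and 11 appears only in Jack's list, so Jack = 11.
The 7 still-open variables draw from only 7 values {6, 7, 8, 9, 10, 12, 13}, so each is used; only Mona can be 9, hence Mona = 9.
The 2 variables Hank and Carol are confined to {6, 7}, which locks those values in; drop them from Kira, Dave.
Ivy and Omar share exactly the 2 values {8, 12}; by pigeonhole those values go to them, so strike 8, 12 from Kira.
No further eliminations apply; Ivy can still be any of 8, 12.

8, 12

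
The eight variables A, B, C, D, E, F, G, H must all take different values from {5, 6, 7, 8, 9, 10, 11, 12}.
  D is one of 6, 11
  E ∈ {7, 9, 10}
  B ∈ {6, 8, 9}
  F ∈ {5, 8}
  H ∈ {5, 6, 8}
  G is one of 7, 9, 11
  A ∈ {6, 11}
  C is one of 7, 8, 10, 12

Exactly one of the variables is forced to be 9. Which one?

B

The 8 variables together cover exactly {5, 6, 7, 8, 9, 10, 11, 12} — 8 values for 8 variables — and 12 appears only in C's list, so C = 12.
Among the 7 still-open variables, 10 fits only E (and all 7 values in {5, 6, 7, 8, 9, 10, 11} must be used), so E = 10.
Among the 6 still-open variables, 7 fits only G (and all 6 values in {5, 6, 7, 8, 9, 11} must be used), so G = 7.
Among the 5 still-open variables, 9 fits only B (and all 5 values in {5, 6, 8, 9, 11} must be used), so B = 9.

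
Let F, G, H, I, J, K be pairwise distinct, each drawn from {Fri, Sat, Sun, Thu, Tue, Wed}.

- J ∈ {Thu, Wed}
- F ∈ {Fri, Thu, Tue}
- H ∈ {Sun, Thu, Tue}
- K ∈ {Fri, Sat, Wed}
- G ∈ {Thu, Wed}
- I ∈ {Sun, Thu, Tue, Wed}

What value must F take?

Fri

Among the 6 variables, Sat fits only K (and all 6 values in {Fri, Sat, Sun, Thu, Tue, Wed} must be used), so K = Sat.
The 5 still-open variables together cover exactly {Fri, Sun, Thu, Tue, Wed} — 5 values for 5 variables — and Fri appears only in F's list, so F = Fri.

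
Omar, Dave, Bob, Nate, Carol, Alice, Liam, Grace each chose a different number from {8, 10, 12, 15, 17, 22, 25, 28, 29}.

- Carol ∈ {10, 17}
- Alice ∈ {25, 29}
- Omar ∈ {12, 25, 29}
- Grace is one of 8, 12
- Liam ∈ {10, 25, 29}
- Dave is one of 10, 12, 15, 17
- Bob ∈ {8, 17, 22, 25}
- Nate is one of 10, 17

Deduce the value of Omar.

12

Among the 8 variables, 15 fits only Dave (and all 8 values in {8, 10, 12, 15, 17, 22, 25, 29} must be used), so Dave = 15.
The 7 still-open variables together cover exactly {8, 10, 12, 17, 22, 25, 29} — 7 values for 7 variables — and 22 appears only in Bob's list, so Bob = 22.
The 6 still-open variables together cover exactly {8, 10, 12, 17, 25, 29} — 6 values for 6 variables — and 8 appears only in Grace's list, so Grace = 8.
The 5 still-open variables draw from only 5 values {10, 12, 17, 25, 29}, so each is used; only Omar can be 12, hence Omar = 12.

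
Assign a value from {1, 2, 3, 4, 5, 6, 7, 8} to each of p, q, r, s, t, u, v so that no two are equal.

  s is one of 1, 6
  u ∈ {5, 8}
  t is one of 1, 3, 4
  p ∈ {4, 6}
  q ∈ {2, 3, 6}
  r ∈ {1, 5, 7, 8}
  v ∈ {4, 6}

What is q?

2

p and v between them cover only {4, 6} — a naked pair. Remove those values from q, s, t.
s must be 1 (only option left). Eliminate 1 elsewhere: r, t.
That leaves t = 3. Eliminate 3 elsewhere: q.
So q = 2.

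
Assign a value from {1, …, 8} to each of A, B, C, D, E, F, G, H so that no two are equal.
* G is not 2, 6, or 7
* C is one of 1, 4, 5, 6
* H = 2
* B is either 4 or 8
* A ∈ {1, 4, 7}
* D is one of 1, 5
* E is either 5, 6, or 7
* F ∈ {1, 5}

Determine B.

H must be 2 (only option left).
The 7 still-open variables draw from only 7 values {1, 3, 4, 5, 6, 7, 8}, so each is used; only G can be 3, hence G = 3.
Among the 6 still-open variables, 8 fits only B (and all 6 values in {1, 4, 5, 6, 7, 8} must be used), so B = 8.

8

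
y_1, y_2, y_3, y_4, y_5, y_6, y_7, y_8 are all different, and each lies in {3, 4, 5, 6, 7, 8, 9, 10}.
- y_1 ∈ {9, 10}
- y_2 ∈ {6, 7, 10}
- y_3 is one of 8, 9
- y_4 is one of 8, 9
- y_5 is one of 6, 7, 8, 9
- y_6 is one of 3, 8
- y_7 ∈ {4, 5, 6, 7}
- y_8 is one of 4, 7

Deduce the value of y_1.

10

The 8 variables draw from only 8 values {3, 4, 5, 6, 7, 8, 9, 10}, so each is used; only y_6 can be 3, hence y_6 = 3.
The 7 still-open variables draw from only 7 values {4, 5, 6, 7, 8, 9, 10}, so each is used; only y_7 can be 5, hence y_7 = 5.
The 6 still-open variables together cover exactly {4, 6, 7, 8, 9, 10} — 6 values for 6 variables — and 4 appears only in y_8's list, so y_8 = 4.
The 2 variables y_3 and y_4 are confined to {8, 9}, which locks those values in; drop them from y_1, y_5.
So y_1 = 10.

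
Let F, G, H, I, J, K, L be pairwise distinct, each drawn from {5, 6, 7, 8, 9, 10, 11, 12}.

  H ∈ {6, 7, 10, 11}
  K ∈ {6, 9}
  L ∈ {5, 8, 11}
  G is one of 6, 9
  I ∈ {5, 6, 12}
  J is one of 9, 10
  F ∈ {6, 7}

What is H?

11

G and K share exactly the 2 values {6, 9}; by pigeonhole those values go to them, so strike 6, 9 from F, H, I, J.
F's domain is down to {7}, so F = 7. Strike 7 from H.
That leaves J = 10. Remove 10 from H.
So H = 11.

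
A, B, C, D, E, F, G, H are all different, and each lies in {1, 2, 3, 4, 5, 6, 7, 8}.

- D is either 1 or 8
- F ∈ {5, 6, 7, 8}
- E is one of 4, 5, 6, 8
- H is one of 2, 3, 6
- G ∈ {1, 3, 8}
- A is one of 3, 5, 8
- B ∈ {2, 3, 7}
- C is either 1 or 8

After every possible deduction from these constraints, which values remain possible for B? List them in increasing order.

2, 7

Among the 8 variables, 4 fits only E (and all 8 values in {1, 2, 3, 4, 5, 6, 7, 8} must be used), so E = 4.
The 2 variables C and D are confined to {1, 8}, which locks those values in; drop them from A, F, G.
G must be 3 (only option left). Eliminate 3 elsewhere: A, B, H.
A has just one choice, so A = 5. Eliminate 5 elsewhere: F.
No further eliminations apply; B can still be any of 2, 7.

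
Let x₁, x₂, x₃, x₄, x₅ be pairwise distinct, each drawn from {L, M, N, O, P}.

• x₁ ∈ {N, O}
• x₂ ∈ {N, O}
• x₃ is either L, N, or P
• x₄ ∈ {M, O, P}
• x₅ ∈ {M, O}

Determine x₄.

The 5 variables together cover exactly {L, M, N, O, P} — 5 values for 5 variables — and L appears only in x₃'s list, so x₃ = L.
The 4 still-open variables together cover exactly {M, N, O, P} — 4 values for 4 variables — and P appears only in x₄'s list, so x₄ = P.

P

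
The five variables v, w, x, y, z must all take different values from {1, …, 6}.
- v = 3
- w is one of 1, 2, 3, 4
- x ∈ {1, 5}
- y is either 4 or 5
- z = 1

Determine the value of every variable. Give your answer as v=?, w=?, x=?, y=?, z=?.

v=3, w=2, x=5, y=4, z=1

v's domain is down to {3}, so v = 3. Strike 3 from w.
z must be 1 (only option left). Remove 1 from w, x.
x has just one choice, so x = 5. Eliminate 5 elsewhere: y.
y has just one choice, so y = 4. So w can't be 4.
That leaves w = 2.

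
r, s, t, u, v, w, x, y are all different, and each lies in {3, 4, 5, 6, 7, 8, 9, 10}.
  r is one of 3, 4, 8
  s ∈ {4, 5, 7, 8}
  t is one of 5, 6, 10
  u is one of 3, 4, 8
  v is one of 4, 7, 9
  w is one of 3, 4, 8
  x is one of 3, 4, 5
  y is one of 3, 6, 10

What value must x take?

5

Among the 8 variables, 9 fits only v (and all 8 values in {3, 4, 5, 6, 7, 8, 9, 10} must be used), so v = 9.
The 7 still-open variables draw from only 7 values {3, 4, 5, 6, 7, 8, 10}, so each is used; only s can be 7, hence s = 7.
r, u, w share exactly the 3 values {3, 4, 8}; by pigeonhole those values go to them, so strike 3, 4, 8 from x, y.
So x = 5.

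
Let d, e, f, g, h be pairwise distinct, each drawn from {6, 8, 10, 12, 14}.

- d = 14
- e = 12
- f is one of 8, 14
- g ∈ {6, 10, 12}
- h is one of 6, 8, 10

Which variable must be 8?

d must be 14 (only option left). Strike 14 from f.
So 8 goes to f.

f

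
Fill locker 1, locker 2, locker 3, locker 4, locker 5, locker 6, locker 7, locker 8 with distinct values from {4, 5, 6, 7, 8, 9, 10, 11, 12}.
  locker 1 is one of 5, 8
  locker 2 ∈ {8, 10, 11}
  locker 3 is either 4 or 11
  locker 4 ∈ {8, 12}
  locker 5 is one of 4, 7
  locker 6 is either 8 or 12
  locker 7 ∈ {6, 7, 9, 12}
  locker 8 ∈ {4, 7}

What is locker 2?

10

locker 4 and locker 6 between them cover only {8, 12} — a naked pair. Remove those values from locker 1, locker 2, locker 7.
That leaves locker 1 = 5.
locker 5 and locker 8 between them cover only {4, 7} — a naked pair. Remove those values from locker 3, locker 7.
locker 3 must be 11 (only option left). Eliminate 11 elsewhere: locker 2.
So locker 2 = 10.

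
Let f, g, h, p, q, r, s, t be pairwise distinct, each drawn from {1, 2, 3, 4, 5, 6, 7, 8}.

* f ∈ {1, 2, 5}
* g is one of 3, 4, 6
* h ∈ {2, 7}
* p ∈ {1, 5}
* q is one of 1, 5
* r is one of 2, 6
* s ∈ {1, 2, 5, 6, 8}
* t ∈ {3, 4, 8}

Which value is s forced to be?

Among the 8 variables, 7 fits only h (and all 8 values in {1, 2, 3, 4, 5, 6, 7, 8} must be used), so h = 7.
p and q share exactly the 2 values {1, 5}; by pigeonhole those values go to them, so strike 1, 5 from f, s.
f's domain is down to {2}, so f = 2. Remove 2 from r, s.
That leaves r = 6. Remove 6 from g, s.
So s = 8.

8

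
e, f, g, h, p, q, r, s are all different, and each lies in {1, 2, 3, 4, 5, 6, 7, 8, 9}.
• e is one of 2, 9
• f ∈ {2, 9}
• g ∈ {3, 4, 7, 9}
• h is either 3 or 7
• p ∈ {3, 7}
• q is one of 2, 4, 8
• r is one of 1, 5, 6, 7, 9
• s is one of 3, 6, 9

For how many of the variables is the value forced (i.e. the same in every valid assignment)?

e and f share exactly the 2 values {2, 9}; by pigeonhole those values go to them, so strike 2, 9 from g, q, r, s.
h and p between them cover only {3, 7} — a naked pair. Remove those values from g, r, s.
g has just one choice, so g = 4. Eliminate 4 elsewhere: q.
q must be 8 (only option left).
s has just one choice, so s = 6. Strike 6 from r.
Determined: g=4, q=8, s=6. The other variables each still have more than one consistent value. That makes 3.

3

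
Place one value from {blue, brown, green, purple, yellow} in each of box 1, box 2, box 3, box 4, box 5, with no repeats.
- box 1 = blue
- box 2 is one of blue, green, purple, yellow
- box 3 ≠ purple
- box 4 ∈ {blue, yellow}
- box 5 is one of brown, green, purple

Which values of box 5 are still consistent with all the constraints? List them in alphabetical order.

box 1 has just one choice, so box 1 = blue. So box 2, box 3, box 4 can't be blue.
box 4 has just one choice, so box 4 = yellow. Remove yellow from box 2, box 3.
No further eliminations apply; box 5 can still be any of brown, green, purple.

brown, green, purple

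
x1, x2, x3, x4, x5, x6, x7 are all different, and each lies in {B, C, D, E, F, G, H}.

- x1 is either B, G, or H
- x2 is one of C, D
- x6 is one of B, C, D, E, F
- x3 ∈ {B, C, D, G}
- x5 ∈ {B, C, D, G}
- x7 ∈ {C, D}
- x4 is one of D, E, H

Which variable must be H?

x1

The 7 variables together cover exactly {B, C, D, E, F, G, H} — 7 values for 7 variables — and F appears only in x6's list, so x6 = F.
Among the 6 still-open variables, E fits only x4 (and all 6 values in {B, C, D, E, G, H} must be used), so x4 = E.
Among the 5 still-open variables, H fits only x1 (and all 5 values in {B, C, D, G, H} must be used), so x1 = H.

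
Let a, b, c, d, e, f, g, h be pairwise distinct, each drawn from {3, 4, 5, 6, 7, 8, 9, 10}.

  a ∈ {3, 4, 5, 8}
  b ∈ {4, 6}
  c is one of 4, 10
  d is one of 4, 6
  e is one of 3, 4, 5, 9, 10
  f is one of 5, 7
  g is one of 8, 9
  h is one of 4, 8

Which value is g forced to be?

The 8 variables together cover exactly {3, 4, 5, 6, 7, 8, 9, 10} — 8 values for 8 variables — and 7 appears only in f's list, so f = 7.
b and d share exactly the 2 values {4, 6}; by pigeonhole those values go to them, so strike 4, 6 from a, c, e, h.
c has just one choice, so c = 10. So e can't be 10.
That leaves h = 8. Strike 8 from a, g.
So g = 9.

9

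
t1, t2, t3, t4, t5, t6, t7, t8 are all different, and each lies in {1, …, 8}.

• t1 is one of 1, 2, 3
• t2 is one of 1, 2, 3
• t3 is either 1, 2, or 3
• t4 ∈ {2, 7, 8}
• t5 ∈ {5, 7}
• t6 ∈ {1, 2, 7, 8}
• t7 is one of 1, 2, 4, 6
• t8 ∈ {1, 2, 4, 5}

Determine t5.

5

Among the 8 variables, 6 fits only t7 (and all 8 values in {1, 2, 3, 4, 5, 6, 7, 8} must be used), so t7 = 6.
The 7 still-open variables draw from only 7 values {1, 2, 3, 4, 5, 7, 8}, so each is used; only t8 can be 4, hence t8 = 4.
Among the 6 still-open variables, 5 fits only t5 (and all 6 values in {1, 2, 3, 5, 7, 8} must be used), so t5 = 5.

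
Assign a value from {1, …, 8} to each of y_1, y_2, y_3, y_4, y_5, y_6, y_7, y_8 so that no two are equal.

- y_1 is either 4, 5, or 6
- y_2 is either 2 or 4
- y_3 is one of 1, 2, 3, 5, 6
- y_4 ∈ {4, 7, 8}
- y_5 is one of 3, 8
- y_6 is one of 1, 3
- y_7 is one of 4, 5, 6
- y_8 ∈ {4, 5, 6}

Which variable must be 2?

Among the 8 variables, 7 fits only y_4 (and all 8 values in {1, 2, 3, 4, 5, 6, 7, 8} must be used), so y_4 = 7.
Among the 7 still-open variables, 8 fits only y_5 (and all 7 values in {1, 2, 3, 4, 5, 6, 8} must be used), so y_5 = 8.
The 3 variables y_1, y_7, y_8 are confined to {4, 5, 6}, which locks those values in; drop them from y_2, y_3.
So 2 goes to y_2.

y_2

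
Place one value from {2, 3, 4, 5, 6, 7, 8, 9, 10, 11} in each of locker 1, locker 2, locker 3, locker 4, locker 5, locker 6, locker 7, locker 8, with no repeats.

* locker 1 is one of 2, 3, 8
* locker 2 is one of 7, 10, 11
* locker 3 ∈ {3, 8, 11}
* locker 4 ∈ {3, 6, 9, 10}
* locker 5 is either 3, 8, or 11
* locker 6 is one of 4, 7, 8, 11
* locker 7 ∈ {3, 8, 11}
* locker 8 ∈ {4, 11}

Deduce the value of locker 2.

The 3 variables locker 3, locker 5, locker 7 are confined to {3, 8, 11}, which locks those values in; drop them from locker 1, locker 2, locker 4, locker 6, locker 8.
locker 1 has just one choice, so locker 1 = 2.
locker 8 must be 4 (only option left). Remove 4 from locker 6.
locker 6's domain is down to {7}, so locker 6 = 7. Strike 7 from locker 2.
So locker 2 = 10.

10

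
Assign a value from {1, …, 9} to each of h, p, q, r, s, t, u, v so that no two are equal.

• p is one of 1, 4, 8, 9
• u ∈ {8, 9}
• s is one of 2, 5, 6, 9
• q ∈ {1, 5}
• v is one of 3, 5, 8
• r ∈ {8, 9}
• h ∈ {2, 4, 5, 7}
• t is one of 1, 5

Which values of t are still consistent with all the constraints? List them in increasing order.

1, 5

q and t share exactly the 2 values {1, 5}; by pigeonhole those values go to them, so strike 1, 5 from h, p, s, v.
The 2 variables r and u are confined to {8, 9}, which locks those values in; drop them from p, s, v.
p must be 4 (only option left). Remove 4 from h.
That leaves v = 3.
No further eliminations apply; t can still be any of 1, 5.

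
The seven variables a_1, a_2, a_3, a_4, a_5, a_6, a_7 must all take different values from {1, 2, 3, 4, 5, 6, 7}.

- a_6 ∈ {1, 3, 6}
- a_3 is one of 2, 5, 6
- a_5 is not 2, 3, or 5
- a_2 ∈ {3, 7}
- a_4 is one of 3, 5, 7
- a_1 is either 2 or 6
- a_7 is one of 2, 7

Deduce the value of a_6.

1

The 7 variables draw from only 7 values {1, 2, 3, 4, 5, 6, 7}, so each is used; only a_5 can be 4, hence a_5 = 4.
The 6 still-open variables together cover exactly {1, 2, 3, 5, 6, 7} — 6 values for 6 variables — and 1 appears only in a_6's list, so a_6 = 1.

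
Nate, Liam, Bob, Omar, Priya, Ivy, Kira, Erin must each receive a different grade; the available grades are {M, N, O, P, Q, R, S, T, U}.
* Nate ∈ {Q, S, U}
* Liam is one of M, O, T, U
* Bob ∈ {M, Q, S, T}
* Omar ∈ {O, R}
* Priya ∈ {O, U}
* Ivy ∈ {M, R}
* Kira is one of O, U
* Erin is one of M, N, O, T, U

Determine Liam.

T

The 8 variables together cover exactly {M, N, O, Q, R, S, T, U} — 8 values for 8 variables — and N appears only in Erin's list, so Erin = N.
Priya and Kira between them cover only {O, U} — a naked pair. Remove those values from Nate, Liam, Omar.
Omar must be R (only option left). Strike R from Ivy.
Ivy must be M (only option left). Eliminate M elsewhere: Liam, Bob.
So Liam = T.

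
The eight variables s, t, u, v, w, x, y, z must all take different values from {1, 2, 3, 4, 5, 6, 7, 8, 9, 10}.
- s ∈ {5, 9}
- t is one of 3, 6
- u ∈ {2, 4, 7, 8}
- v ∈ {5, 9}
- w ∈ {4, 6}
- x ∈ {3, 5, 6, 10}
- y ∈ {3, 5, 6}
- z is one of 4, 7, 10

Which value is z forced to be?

s and v share exactly the 2 values {5, 9}; by pigeonhole those values go to them, so strike 5, 9 from x, y.
t and y between them cover only {3, 6} — a naked pair. Remove those values from w, x.
w's domain is down to {4}, so w = 4. Eliminate 4 elsewhere: u, z.
That leaves x = 10. Eliminate 10 elsewhere: z.
So z = 7.

7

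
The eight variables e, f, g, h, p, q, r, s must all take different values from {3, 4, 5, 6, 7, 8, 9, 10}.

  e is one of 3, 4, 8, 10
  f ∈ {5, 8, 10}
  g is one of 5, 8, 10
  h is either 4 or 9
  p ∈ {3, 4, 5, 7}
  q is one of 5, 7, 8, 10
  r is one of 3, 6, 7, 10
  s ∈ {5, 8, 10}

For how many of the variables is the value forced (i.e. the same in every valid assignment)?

3

The 8 variables draw from only 8 values {3, 4, 5, 6, 7, 8, 9, 10}, so each is used; only r can be 6, hence r = 6.
The 7 still-open variables draw from only 7 values {3, 4, 5, 7, 8, 9, 10}, so each is used; only h can be 9, hence h = 9.
The 3 variables f, g, s are confined to {5, 8, 10}, which locks those values in; drop them from e, p, q.
That leaves q = 7. So p can't be 7.
Determined: h=9, q=7, r=6. The other variables each still have more than one consistent value. That makes 3.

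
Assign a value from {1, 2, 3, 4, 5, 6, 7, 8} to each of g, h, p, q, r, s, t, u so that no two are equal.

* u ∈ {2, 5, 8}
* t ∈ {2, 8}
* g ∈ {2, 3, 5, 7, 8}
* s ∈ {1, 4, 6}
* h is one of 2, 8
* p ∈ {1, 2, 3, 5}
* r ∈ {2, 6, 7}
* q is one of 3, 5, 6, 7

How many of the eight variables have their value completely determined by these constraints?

The 8 variables draw from only 8 values {1, 2, 3, 4, 5, 6, 7, 8}, so each is used; only s can be 4, hence s = 4.
The 7 still-open variables draw from only 7 values {1, 2, 3, 5, 6, 7, 8}, so each is used; only p can be 1, hence p = 1.
h and t between them cover only {2, 8} — a naked pair. Remove those values from g, r, u.
u must be 5 (only option left). Eliminate 5 elsewhere: g, q.
Determined: p=1, s=4, u=5. The other variables each still have more than one consistent value. That makes 3.

3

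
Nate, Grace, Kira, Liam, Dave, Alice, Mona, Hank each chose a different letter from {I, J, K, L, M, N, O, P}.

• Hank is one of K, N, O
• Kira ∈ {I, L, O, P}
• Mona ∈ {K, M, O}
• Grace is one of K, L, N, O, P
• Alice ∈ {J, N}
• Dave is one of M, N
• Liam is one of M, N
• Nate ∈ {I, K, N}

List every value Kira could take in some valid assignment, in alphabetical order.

Among the 8 variables, J fits only Alice (and all 8 values in {I, J, K, L, M, N, O, P} must be used), so Alice = J.
Liam and Dave between them cover only {M, N} — a naked pair. Remove those values from Nate, Grace, Mona, Hank.
Mona and Hank between them cover only {K, O} — a naked pair. Remove those values from Nate, Grace, Kira.
Nate's domain is down to {I}, so Nate = I. Strike I from Kira.
No further eliminations apply; Kira can still be any of L, P.

L, P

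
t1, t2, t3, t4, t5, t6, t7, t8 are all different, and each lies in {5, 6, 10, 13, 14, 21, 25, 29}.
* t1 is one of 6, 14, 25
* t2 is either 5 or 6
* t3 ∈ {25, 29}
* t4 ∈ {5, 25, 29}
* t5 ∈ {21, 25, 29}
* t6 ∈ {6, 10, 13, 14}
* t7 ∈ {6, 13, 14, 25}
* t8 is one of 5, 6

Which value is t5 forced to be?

21

The 8 variables draw from only 8 values {5, 6, 10, 13, 14, 21, 25, 29}, so each is used; only t6 can be 10, hence t6 = 10.
The 7 still-open variables together cover exactly {5, 6, 13, 14, 21, 25, 29} — 7 values for 7 variables — and 13 appears only in t7's list, so t7 = 13.
Among the 6 still-open variables, 14 fits only t1 (and all 6 values in {5, 6, 14, 21, 25, 29} must be used), so t1 = 14.
The 5 still-open variables draw from only 5 values {5, 6, 21, 25, 29}, so each is used; only t5 can be 21, hence t5 = 21.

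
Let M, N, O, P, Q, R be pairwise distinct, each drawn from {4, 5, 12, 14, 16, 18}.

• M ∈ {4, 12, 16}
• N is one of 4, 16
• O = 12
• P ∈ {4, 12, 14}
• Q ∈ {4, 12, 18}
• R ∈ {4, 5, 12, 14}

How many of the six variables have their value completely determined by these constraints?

4

O's domain is down to {12}, so O = 12. Eliminate 12 elsewhere: M, P, Q, R.
The 5 still-open variables together cover exactly {4, 5, 14, 16, 18} — 5 values for 5 variables — and 5 appears only in R's list, so R = 5.
The 4 still-open variables together cover exactly {4, 14, 16, 18} — 4 values for 4 variables — and 14 appears only in P's list, so P = 14.
Among the 3 still-open variables, 18 fits only Q (and all 3 values in {4, 16, 18} must be used), so Q = 18.
Determined: O=12, P=14, Q=18, R=5. The other variables each still have more than one consistent value. That makes 4.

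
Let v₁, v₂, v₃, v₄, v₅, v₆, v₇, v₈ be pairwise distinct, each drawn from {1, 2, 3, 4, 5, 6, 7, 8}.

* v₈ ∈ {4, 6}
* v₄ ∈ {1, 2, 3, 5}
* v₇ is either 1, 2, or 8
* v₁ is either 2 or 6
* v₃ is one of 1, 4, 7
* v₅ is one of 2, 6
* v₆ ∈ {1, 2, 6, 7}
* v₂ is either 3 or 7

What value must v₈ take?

Among the 8 variables, 5 fits only v₄ (and all 8 values in {1, 2, 3, 4, 5, 6, 7, 8} must be used), so v₄ = 5.
The 7 still-open variables together cover exactly {1, 2, 3, 4, 6, 7, 8} — 7 values for 7 variables — and 3 appears only in v₂'s list, so v₂ = 3.
Among the 6 still-open variables, 8 fits only v₇ (and all 6 values in {1, 2, 4, 6, 7, 8} must be used), so v₇ = 8.
The 2 variables v₁ and v₅ are confined to {2, 6}, which locks those values in; drop them from v₆, v₈.
So v₈ = 4.

4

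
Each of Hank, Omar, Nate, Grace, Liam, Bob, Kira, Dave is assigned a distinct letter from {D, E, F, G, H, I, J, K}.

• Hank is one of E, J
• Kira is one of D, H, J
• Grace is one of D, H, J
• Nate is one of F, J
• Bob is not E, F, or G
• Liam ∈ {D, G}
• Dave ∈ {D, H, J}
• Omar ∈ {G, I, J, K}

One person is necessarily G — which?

The 8 variables draw from only 8 values {D, E, F, G, H, I, J, K}, so each is used; only Hank can be E, hence Hank = E.
The 7 still-open variables draw from only 7 values {D, F, G, H, I, J, K}, so each is used; only Nate can be F, hence Nate = F.
Grace, Kira, Dave between them cover only {D, H, J} — a naked triple. Remove those values from Omar, Liam, Bob.
So G goes to Liam.

Liam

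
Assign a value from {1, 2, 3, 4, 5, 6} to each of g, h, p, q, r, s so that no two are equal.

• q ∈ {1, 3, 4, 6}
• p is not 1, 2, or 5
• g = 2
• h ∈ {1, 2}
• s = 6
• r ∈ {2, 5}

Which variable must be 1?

h

g's domain is down to {2}, so g = 2. So h, r can't be 2.
So 1 goes to h.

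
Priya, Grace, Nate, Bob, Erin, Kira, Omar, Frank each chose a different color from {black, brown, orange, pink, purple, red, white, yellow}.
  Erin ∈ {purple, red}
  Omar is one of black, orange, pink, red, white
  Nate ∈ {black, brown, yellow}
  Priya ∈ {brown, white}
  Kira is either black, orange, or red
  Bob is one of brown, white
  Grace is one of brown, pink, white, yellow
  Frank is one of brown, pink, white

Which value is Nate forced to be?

The 8 variables draw from only 8 values {black, brown, orange, pink, purple, red, white, yellow}, so each is used; only Erin can be purple, hence Erin = purple.
Priya and Bob between them cover only {brown, white} — a naked pair. Remove those values from Grace, Nate, Omar, Frank.
Frank has just one choice, so Frank = pink. Strike pink from Grace, Omar.
Grace must be yellow (only option left). Eliminate yellow elsewhere: Nate.
So Nate = black.

black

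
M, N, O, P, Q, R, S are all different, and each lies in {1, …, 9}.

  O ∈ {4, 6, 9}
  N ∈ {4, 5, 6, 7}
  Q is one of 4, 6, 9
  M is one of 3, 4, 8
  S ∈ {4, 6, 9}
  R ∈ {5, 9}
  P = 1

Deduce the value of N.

P must be 1 (only option left).
O, Q, S share exactly the 3 values {4, 6, 9}; by pigeonhole those values go to them, so strike 4, 6, 9 from M, N, R.
R must be 5 (only option left). So N can't be 5.
So N = 7.

7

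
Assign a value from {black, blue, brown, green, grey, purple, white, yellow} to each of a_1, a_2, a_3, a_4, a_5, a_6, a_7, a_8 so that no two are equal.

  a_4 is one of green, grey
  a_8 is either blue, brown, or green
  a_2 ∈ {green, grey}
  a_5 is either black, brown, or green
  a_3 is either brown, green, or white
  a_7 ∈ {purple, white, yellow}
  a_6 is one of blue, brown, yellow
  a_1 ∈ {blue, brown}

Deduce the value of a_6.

yellow

Among the 8 variables, black fits only a_5 (and all 8 values in {black, blue, brown, green, grey, purple, white, yellow} must be used), so a_5 = black.
Among the 7 still-open variables, purple fits only a_7 (and all 7 values in {blue, brown, green, grey, purple, white, yellow} must be used), so a_7 = purple.
The 6 still-open variables draw from only 6 values {blue, brown, green, grey, white, yellow}, so each is used; only a_3 can be white, hence a_3 = white.
The 5 still-open variables together cover exactly {blue, brown, green, grey, yellow} — 5 values for 5 variables — and yellow appears only in a_6's list, so a_6 = yellow.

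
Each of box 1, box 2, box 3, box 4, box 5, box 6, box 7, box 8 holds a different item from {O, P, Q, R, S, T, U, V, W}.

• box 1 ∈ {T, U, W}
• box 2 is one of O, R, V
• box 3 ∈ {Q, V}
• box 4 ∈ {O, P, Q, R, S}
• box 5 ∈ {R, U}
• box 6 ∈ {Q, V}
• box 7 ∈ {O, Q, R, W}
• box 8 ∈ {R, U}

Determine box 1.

T

box 3 and box 6 between them cover only {Q, V} — a naked pair. Remove those values from box 2, box 4, box 7.
box 5 and box 8 between them cover only {R, U} — a naked pair. Remove those values from box 1, box 2, box 4, box 7.
box 2's domain is down to {O}, so box 2 = O. Remove O from box 4, box 7.
box 7 must be W (only option left). Remove W from box 1.
So box 1 = T.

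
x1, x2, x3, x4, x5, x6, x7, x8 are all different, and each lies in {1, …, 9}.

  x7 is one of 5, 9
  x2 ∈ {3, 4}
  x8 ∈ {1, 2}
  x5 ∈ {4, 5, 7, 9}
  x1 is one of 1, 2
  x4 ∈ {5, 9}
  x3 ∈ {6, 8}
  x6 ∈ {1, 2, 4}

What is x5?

The 2 variables x1 and x8 are confined to {1, 2}, which locks those values in; drop them from x6.
x6 has just one choice, so x6 = 4. Strike 4 from x2, x5.
That leaves x2 = 3.
x4 and x7 share exactly the 2 values {5, 9}; by pigeonhole those values go to them, so strike 5, 9 from x5.
So x5 = 7.

7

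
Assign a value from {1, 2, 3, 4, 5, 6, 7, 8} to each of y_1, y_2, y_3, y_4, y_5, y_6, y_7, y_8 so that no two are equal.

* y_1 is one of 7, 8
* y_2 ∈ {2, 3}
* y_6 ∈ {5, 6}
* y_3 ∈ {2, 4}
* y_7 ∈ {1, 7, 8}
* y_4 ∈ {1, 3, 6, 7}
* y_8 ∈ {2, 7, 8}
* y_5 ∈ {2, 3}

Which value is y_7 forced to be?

Among the 8 variables, 4 fits only y_3 (and all 8 values in {1, 2, 3, 4, 5, 6, 7, 8} must be used), so y_3 = 4.
The 7 still-open variables draw from only 7 values {1, 2, 3, 5, 6, 7, 8}, so each is used; only y_6 can be 5, hence y_6 = 5.
Among the 6 still-open variables, 6 fits only y_4 (and all 6 values in {1, 2, 3, 6, 7, 8} must be used), so y_4 = 6.
The 5 still-open variables together cover exactly {1, 2, 3, 7, 8} — 5 values for 5 variables — and 1 appears only in y_7's list, so y_7 = 1.

1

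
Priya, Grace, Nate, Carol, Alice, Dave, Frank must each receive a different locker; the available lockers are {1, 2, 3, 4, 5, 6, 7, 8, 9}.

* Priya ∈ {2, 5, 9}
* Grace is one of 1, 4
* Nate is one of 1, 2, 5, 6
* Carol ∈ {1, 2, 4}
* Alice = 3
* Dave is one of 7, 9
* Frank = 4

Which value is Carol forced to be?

Alice must be 3 (only option left).
Frank has just one choice, so Frank = 4. Strike 4 from Grace, Carol.
Grace must be 1 (only option left). Eliminate 1 elsewhere: Nate, Carol.
So Carol = 2.

2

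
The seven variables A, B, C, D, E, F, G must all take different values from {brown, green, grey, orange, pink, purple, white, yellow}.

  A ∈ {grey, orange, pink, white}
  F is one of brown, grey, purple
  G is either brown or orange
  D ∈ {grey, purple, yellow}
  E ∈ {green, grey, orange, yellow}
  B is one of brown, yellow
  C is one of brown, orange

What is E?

C and G share exactly the 2 values {brown, orange}; by pigeonhole those values go to them, so strike brown, orange from A, B, E, F.
That leaves B = yellow. Remove yellow from D, E.
D and F between them cover only {grey, purple} — a naked pair. Remove those values from A, E.
So E = green.

green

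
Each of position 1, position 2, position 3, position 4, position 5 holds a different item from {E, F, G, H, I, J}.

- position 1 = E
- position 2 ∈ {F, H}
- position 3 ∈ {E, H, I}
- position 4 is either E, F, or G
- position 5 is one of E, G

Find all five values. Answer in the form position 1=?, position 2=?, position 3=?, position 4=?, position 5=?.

position 1=E, position 2=H, position 3=I, position 4=F, position 5=G

position 1 has just one choice, so position 1 = E. Strike E from position 3, position 4, position 5.
position 5 has just one choice, so position 5 = G. Remove G from position 4.
That leaves position 4 = F. Remove F from position 2.
position 2 has just one choice, so position 2 = H. So position 3 can't be H.
position 3 has just one choice, so position 3 = I.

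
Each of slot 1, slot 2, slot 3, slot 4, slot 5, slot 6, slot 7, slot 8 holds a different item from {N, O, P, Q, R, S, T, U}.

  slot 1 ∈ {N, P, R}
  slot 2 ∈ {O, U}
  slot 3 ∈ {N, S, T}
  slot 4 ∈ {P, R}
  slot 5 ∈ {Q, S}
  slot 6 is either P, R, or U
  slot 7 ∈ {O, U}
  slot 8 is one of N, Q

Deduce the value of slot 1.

Among the 8 variables, T fits only slot 3 (and all 8 values in {N, O, P, Q, R, S, T, U} must be used), so slot 3 = T.
The 7 still-open variables together cover exactly {N, O, P, Q, R, S, U} — 7 values for 7 variables — and S appears only in slot 5's list, so slot 5 = S.
The 6 still-open variables together cover exactly {N, O, P, Q, R, U} — 6 values for 6 variables — and Q appears only in slot 8's list, so slot 8 = Q.
The 5 still-open variables together cover exactly {N, O, P, R, U} — 5 values for 5 variables — and N appears only in slot 1's list, so slot 1 = N.

N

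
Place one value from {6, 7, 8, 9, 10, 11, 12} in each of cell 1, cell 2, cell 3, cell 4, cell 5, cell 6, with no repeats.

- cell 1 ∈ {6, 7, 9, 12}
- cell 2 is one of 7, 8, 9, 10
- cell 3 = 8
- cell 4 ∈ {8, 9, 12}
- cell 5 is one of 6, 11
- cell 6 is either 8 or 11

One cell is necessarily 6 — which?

cell 5

cell 3 must be 8 (only option left). Remove 8 from cell 2, cell 4, cell 6.
That leaves cell 6 = 11. So cell 5 can't be 11.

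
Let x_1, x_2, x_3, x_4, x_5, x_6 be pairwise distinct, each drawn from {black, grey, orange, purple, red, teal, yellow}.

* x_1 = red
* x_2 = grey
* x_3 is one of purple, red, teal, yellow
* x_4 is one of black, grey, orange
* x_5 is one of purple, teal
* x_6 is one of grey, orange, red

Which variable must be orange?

x_1's domain is down to {red}, so x_1 = red. Strike red from x_3, x_6.
x_2 must be grey (only option left). Remove grey from x_4, x_6.
So orange goes to x_6.

x_6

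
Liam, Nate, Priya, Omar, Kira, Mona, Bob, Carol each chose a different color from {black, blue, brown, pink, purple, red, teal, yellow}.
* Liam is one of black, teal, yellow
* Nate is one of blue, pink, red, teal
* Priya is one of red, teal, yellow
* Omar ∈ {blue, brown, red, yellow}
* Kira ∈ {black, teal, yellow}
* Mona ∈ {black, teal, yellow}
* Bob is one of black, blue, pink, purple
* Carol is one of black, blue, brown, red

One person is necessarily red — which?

Priya

The 8 variables together cover exactly {black, blue, brown, pink, purple, red, teal, yellow} — 8 values for 8 variables — and purple appears only in Bob's list, so Bob = purple.
The 7 still-open variables together cover exactly {black, blue, brown, pink, red, teal, yellow} — 7 values for 7 variables — and pink appears only in Nate's list, so Nate = pink.
The 3 variables Liam, Kira, Mona are confined to {black, teal, yellow}, which locks those values in; drop them from Priya, Omar, Carol.
So red goes to Priya.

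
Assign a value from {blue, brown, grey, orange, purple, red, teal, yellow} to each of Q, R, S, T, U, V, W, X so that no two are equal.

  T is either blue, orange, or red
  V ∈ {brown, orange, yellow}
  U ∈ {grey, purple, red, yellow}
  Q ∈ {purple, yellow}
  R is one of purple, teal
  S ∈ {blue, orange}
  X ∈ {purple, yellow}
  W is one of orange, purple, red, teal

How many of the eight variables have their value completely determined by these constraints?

The 8 variables draw from only 8 values {blue, brown, grey, orange, purple, red, teal, yellow}, so each is used; only V can be brown, hence V = brown.
The 7 still-open variables together cover exactly {blue, grey, orange, purple, red, teal, yellow} — 7 values for 7 variables — and grey appears only in U's list, so U = grey.
The 2 variables Q and X are confined to {purple, yellow}, which locks those values in; drop them from R, W.
R has just one choice, so R = teal. Strike teal from W.
Determined: R=teal, U=grey, V=brown. The other variables each still have more than one consistent value. That makes 3.

3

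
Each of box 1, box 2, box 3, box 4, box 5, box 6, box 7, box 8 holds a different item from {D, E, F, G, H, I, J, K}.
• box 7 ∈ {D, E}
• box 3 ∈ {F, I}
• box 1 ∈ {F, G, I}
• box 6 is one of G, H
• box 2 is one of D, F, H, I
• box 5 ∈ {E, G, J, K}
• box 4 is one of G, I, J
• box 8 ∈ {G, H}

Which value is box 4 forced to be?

Among the 8 variables, K fits only box 5 (and all 8 values in {D, E, F, G, H, I, J, K} must be used), so box 5 = K.
The 7 still-open variables together cover exactly {D, E, F, G, H, I, J} — 7 values for 7 variables — and E appears only in box 7's list, so box 7 = E.
Among the 6 still-open variables, D fits only box 2 (and all 6 values in {D, F, G, H, I, J} must be used), so box 2 = D.
The 5 still-open variables together cover exactly {F, G, H, I, J} — 5 values for 5 variables — and J appears only in box 4's list, so box 4 = J.

J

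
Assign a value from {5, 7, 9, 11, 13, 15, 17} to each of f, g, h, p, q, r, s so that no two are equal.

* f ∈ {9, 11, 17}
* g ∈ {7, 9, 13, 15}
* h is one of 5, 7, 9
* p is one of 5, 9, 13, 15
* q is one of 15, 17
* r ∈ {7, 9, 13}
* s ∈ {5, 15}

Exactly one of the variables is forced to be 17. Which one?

The 7 variables together cover exactly {5, 7, 9, 11, 13, 15, 17} — 7 values for 7 variables — and 11 appears only in f's list, so f = 11.
The 6 still-open variables together cover exactly {5, 7, 9, 13, 15, 17} — 6 values for 6 variables — and 17 appears only in q's list, so q = 17.

q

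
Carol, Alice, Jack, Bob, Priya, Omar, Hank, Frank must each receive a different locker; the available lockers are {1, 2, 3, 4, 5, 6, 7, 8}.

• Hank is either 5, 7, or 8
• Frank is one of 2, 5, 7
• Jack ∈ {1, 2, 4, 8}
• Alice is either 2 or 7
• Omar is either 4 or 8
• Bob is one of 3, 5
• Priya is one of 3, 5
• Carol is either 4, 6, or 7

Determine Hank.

8

The 8 variables draw from only 8 values {1, 2, 3, 4, 5, 6, 7, 8}, so each is used; only Jack can be 1, hence Jack = 1.
The 7 still-open variables draw from only 7 values {2, 3, 4, 5, 6, 7, 8}, so each is used; only Carol can be 6, hence Carol = 6.
The 6 still-open variables together cover exactly {2, 3, 4, 5, 7, 8} — 6 values for 6 variables — and 4 appears only in Omar's list, so Omar = 4.
Among the 5 still-open variables, 8 fits only Hank (and all 5 values in {2, 3, 5, 7, 8} must be used), so Hank = 8.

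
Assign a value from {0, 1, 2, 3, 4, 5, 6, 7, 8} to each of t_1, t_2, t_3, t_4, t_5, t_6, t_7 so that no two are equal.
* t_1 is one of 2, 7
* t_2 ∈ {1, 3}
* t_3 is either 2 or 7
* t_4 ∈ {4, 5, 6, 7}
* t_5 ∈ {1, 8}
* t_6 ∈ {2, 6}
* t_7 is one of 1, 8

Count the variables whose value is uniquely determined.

t_1 and t_3 share exactly the 2 values {2, 7}; by pigeonhole those values go to them, so strike 2, 7 from t_4, t_6.
t_6 must be 6 (only option left). Eliminate 6 elsewhere: t_4.
The 2 variables t_5 and t_7 are confined to {1, 8}, which locks those values in; drop them from t_2.
t_2 must be 3 (only option left).
Determined: t_2=3, t_6=6. The other variables each still have more than one consistent value. That makes 2.

2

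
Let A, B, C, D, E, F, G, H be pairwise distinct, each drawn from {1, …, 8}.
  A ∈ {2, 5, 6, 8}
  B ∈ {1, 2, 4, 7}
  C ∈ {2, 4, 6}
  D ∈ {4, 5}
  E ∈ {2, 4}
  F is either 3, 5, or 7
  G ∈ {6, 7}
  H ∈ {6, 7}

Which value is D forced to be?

Among the 8 variables, 1 fits only B (and all 8 values in {1, 2, 3, 4, 5, 6, 7, 8} must be used), so B = 1.
Among the 7 still-open variables, 3 fits only F (and all 7 values in {2, 3, 4, 5, 6, 7, 8} must be used), so F = 3.
The 6 still-open variables together cover exactly {2, 4, 5, 6, 7, 8} — 6 values for 6 variables — and 8 appears only in A's list, so A = 8.
The 5 still-open variables together cover exactly {2, 4, 5, 6, 7} — 5 values for 5 variables — and 5 appears only in D's list, so D = 5.

5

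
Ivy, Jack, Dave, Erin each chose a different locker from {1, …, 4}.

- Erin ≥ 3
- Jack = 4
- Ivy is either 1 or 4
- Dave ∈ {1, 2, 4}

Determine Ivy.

1

Jack's domain is down to {4}, so Jack = 4. So Ivy, Dave, Erin can't be 4.
So Ivy = 1.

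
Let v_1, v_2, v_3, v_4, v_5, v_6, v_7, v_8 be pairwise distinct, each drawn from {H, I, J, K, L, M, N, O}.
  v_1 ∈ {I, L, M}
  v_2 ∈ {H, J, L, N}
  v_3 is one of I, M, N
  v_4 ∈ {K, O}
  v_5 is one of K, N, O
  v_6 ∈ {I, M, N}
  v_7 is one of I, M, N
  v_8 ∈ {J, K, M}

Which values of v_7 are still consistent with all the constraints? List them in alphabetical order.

I, M, N

Among the 8 variables, H fits only v_2 (and all 8 values in {H, I, J, K, L, M, N, O} must be used), so v_2 = H.
The 7 still-open variables together cover exactly {I, J, K, L, M, N, O} — 7 values for 7 variables — and J appears only in v_8's list, so v_8 = J.
Among the 6 still-open variables, L fits only v_1 (and all 6 values in {I, K, L, M, N, O} must be used), so v_1 = L.
v_3, v_6, v_7 share exactly the 3 values {I, M, N}; by pigeonhole those values go to them, so strike I, M, N from v_5.
No further eliminations apply; v_7 can still be any of I, M, N.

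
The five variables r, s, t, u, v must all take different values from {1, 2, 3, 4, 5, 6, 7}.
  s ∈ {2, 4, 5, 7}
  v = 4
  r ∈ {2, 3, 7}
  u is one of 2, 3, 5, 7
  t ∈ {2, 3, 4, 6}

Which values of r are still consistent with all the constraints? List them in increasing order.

2, 3, 7

v has just one choice, so v = 4. So s, t can't be 4.
No further eliminations apply; r can still be any of 2, 3, 7.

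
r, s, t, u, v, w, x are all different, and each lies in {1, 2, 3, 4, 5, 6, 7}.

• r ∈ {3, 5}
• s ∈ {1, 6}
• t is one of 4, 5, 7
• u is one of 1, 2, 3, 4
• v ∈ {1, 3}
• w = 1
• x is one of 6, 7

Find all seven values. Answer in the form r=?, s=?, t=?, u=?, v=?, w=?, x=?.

r=5, s=6, t=4, u=2, v=3, w=1, x=7

w's domain is down to {1}, so w = 1. Remove 1 from s, u, v.
s's domain is down to {6}, so s = 6. Eliminate 6 elsewhere: x.
v has just one choice, so v = 3. Remove 3 from r, u.
x's domain is down to {7}, so x = 7. Strike 7 from t.
r's domain is down to {5}, so r = 5. So t can't be 5.
t's domain is down to {4}, so t = 4. Eliminate 4 elsewhere: u.
u's domain is down to {2}, so u = 2.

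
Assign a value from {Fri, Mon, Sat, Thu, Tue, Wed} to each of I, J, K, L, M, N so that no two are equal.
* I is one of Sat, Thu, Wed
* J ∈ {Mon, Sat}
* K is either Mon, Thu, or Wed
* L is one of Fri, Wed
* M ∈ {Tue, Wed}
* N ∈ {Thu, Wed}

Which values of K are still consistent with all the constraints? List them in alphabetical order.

The 6 variables together cover exactly {Fri, Mon, Sat, Thu, Tue, Wed} — 6 values for 6 variables — and Fri appears only in L's list, so L = Fri.
The 5 still-open variables draw from only 5 values {Mon, Sat, Thu, Tue, Wed}, so each is used; only M can be Tue, hence M = Tue.
No further eliminations apply; K can still be any of Mon, Thu, Wed.

Mon, Thu, Wed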